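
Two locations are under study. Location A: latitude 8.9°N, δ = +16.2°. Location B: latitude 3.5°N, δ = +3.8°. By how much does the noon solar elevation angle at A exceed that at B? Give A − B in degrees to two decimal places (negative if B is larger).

A: 90° − |8.9 − (16.2)| = 82.70°.
B: 90° − |3.5 − (3.8)| = 89.70°.
A − B = 82.70 − 89.70 = -7.00°.

-7.00°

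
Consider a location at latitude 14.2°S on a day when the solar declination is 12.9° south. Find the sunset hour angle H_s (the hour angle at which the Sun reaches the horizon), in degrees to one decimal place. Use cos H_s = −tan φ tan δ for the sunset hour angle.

93.3°

The sunset hour angle satisfies cos H_s = −tan φ tan δ = -0.0580, giving H_s = 93.33°.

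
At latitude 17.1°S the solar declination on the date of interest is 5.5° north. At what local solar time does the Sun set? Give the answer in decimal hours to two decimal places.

−tan φ tan δ = −(-0.3076)(0.0963) = 0.0296; H_s = arccos(0.0296) = 88.30°.
Sunset is at 12 + H_s/15 = 12 + 5.887 = 17.887 h local solar time.

17.89 h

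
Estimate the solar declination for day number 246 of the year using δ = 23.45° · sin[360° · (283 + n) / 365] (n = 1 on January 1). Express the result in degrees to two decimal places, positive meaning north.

+7.34°

360 × (283 + 246) / 365 = 521.753°; sin(521.753°) = 0.3131.
δ = 23.45 × 0.3131 = 7.342° ≈ +7.34°.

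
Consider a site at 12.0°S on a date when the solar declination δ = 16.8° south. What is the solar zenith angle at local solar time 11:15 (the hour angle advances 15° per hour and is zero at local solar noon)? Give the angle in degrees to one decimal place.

Hour angle H = 15° × (11.25 − 12) = -11.25°.
cos θ_z = sin(-12.0°) sin(-16.8°) + cos(-12.0°) cos(-16.8°) cos(-11.25°) = 0.0601 + 0.9184 = 0.9785.
θ_z = arccos(0.9785) = 11.90°.

11.9°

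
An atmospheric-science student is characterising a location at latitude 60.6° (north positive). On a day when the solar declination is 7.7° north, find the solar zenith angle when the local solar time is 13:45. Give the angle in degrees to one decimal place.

56.4°

Hour angle H = 15° × (13.75 − 12) = 26.25°.
cos θ_z = sin(60.6°) sin(7.7°) + cos(60.6°) cos(7.7°) cos(26.25°) = 0.1167 + 0.4363 = 0.5530.
θ_z = arccos(0.5530) = 56.43°.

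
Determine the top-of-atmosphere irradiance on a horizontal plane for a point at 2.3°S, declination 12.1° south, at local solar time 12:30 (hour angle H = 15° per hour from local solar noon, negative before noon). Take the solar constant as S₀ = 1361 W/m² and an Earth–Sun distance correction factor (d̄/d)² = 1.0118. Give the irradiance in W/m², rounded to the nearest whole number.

Hour angle H = 15° × (12.5 − 12) = 7.50°.
cos θ_z = sin(-2.3°) sin(-12.1°) + cos(-2.3°) cos(-12.1°) cos(7.50°) = 0.0084 + 0.9686 = 0.9770.
Top-of-atmosphere irradiance = S₀ (d̄/d)² cos θ_z = 1361 × 1.0118 × 0.9770 = 1345.39 W/m².

1345 W/m²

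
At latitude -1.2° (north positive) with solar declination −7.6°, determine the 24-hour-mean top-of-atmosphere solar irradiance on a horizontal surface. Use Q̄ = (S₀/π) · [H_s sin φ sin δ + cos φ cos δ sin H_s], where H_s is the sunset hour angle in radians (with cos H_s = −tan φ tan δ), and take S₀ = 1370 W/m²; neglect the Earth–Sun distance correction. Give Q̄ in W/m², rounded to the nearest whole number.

434 W/m²

cos H_s = −tan(-1.2°) · tan(-7.6°) = -0.0028, so H_s = arccos(-0.0028) = 90.16°. In radians, H_s = 1.5736.
H_s sin φ sin δ = 1.5736 × -0.0209 × -0.1323 = 0.0044.
cos φ cos δ sin H_s = 0.9998 × 0.9912 × 1.0000 = 0.9910.
Q̄ = (1370/π) × (0.0044 + 0.9910) = 436.08 × 0.9954 = 434.07 W/m².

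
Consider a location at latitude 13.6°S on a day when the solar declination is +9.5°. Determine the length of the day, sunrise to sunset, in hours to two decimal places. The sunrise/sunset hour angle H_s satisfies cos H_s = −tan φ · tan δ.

11.69 hours

The sunset hour angle satisfies cos H_s = −tan φ tan δ = 0.0405, giving H_s = 87.68°.
Day length = 2 H_s / 15° h⁻¹ = 175.36° / 15 = 11.691 h.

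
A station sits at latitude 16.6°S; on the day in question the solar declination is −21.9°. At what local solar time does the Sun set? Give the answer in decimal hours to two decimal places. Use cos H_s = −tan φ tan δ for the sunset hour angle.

The sunset hour angle satisfies cos H_s = −tan φ tan δ = -0.1198, giving H_s = 96.88°.
Sunset is at 12 + H_s/15 = 12 + 6.459 = 18.459 h local solar time.

18.46 h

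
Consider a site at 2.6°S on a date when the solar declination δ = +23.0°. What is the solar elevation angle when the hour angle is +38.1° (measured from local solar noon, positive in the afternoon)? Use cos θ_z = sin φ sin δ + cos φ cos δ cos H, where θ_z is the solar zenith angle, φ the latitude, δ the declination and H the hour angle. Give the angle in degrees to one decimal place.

44.9°

cos θ_z = sin φ sin δ + cos φ cos δ cos H = (-0.0454)(0.3907) + (0.9990)(0.9205)(0.7869) = 0.7059.
θ_z = arccos(0.7059) = 45.10°, so the elevation is 90° − 45.10° = 44.90°.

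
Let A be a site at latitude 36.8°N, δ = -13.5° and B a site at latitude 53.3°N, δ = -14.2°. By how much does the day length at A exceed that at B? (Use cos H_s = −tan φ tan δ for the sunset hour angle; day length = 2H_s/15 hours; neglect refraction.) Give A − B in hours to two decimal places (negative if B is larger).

A: H_s = arccos(−tan 36.8° · tan -13.5°) = 79.65°, so 2H_s/15 = 10.6200 h.
B: H_s = arccos(−tan 53.3° · tan -14.2°) = 70.15°, so 2H_s/15 = 9.3533 h.
A − B = 10.6200 − 9.3533 = 1.2667 h.

+1.27 h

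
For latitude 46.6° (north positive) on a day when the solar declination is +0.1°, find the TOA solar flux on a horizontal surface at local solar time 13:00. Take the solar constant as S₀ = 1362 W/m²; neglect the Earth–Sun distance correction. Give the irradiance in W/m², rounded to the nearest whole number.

Hour angle H = 15° × (13 − 12) = 15.00°.
cos θ_z = sin φ sin δ + cos φ cos δ cos H = (0.7266)(0.0017) + (0.6871)(1.0000)(0.9659) = 0.6649.
Top-of-atmosphere irradiance = S₀ cos θ_z = 1362 × 0.6649 = 905.59 W/m².

906 W/m²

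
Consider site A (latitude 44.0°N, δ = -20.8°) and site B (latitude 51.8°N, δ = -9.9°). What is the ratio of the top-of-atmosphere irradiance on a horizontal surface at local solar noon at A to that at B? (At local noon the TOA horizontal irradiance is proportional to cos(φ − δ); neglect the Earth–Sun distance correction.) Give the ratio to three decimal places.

A: cos θ_z = cos(44.0° − (-20.8°)) = 0.4258.
B: cos θ_z = cos(51.8° − (-9.9°)) = 0.4741.
Ratio A/B = 0.4258 / 0.4741 = 0.8981.

0.898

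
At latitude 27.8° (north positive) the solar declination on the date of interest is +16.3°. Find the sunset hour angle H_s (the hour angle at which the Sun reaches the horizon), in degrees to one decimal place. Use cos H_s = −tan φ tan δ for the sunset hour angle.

98.9°

cos H_s = −tan(27.8°) · tan(16.3°) = -0.1542, so H_s = arccos(-0.1542) = 98.87°.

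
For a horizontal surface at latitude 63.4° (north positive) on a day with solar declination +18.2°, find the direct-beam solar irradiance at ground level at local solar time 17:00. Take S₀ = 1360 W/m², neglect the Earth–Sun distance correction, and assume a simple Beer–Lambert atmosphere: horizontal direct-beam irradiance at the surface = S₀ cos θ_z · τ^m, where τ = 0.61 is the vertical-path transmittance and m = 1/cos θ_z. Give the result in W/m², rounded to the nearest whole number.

149 W/m²

Hour angle H = 15° × (17 − 12) = 75.00°.
cos θ_z = sin(63.4°) sin(18.2°) + cos(63.4°) cos(18.2°) cos(75.00°) = 0.2793 + 0.1101 = 0.3894.
Air mass m = 1/cos θ_z = 1/0.3894 = 2.568; τ^m = 0.61^2.568 = 0.2810.
Surface direct beam = 1360 × 0.3894 × 0.2810 = 148.81 W/m².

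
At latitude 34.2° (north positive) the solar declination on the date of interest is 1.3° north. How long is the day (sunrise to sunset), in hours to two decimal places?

cos H_s = −tan(34.2°) · tan(1.3°) = -0.0154, so H_s = arccos(-0.0154) = 90.88°.
Day length = 2 H_s / 15° h⁻¹ = 181.76° / 15 = 12.117 h.

12.12 hours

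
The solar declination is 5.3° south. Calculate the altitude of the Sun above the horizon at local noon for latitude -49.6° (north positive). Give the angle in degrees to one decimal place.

45.7°

At local solar noon the hour angle is zero, so the elevation is 90° − |φ − δ| = 90° − |-49.6° − (-5.3°)| = 90° − 44.3° = 45.7°.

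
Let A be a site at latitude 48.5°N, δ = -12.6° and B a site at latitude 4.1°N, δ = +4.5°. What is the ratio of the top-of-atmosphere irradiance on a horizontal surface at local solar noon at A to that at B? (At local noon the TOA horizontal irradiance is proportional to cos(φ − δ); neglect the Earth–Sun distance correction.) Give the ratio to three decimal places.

0.483

A: cos θ_z = cos(48.5° − (-12.6°)) = 0.4833.
B: cos θ_z = cos(4.1° − (4.5°)) = 1.0000.
Ratio A/B = 0.4833 / 1.0000 = 0.4833.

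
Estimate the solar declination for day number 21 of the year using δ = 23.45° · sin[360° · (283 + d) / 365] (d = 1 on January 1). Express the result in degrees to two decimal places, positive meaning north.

-20.34°

360 × (283 + 21) / 365 = 299.836°; sin(299.836°) = -0.8675.
δ = 23.45 × -0.8675 = -20.343° ≈ -20.34°.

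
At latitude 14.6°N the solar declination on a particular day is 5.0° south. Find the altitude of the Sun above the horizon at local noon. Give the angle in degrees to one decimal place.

70.4°

At local solar noon the hour angle is zero, so the elevation is 90° − |φ − δ| = 90° − |14.6° − (-5.0°)| = 90° − 19.6° = 70.4°.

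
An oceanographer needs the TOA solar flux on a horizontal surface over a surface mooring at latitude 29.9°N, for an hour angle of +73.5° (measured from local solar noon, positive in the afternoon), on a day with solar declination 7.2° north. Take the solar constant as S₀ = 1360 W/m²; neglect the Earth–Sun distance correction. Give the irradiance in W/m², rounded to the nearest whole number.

With φ = 29.9°, δ = 7.2°, H = 73.50°: sin φ sin δ = 0.0625, cos φ cos δ cos H = 0.2443, so cos θ_z = 0.3068.
Top-of-atmosphere irradiance = S₀ cos θ_z = 1360 × 0.3068 = 417.25 W/m².

417 W/m²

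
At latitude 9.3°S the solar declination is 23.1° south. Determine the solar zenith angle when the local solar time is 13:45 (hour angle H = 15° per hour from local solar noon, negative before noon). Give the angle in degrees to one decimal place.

Hour angle H = 15° × (13.75 − 12) = 26.25°.
cos θ_z = sin(-9.3°) sin(-23.1°) + cos(-9.3°) cos(-23.1°) cos(26.25°) = 0.0634 + 0.8141 = 0.8775.
θ_z = arccos(0.8775) = 28.66°.

28.7°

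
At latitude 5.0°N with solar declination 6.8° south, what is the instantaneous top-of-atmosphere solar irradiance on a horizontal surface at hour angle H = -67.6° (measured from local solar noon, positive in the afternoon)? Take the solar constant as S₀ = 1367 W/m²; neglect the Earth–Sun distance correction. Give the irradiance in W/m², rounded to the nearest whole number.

501 W/m²

cos θ_z = sin φ sin δ + cos φ cos δ cos H = (0.0872)(-0.1184) + (0.9962)(0.9930)(0.3811) = 0.3667.
Top-of-atmosphere irradiance = S₀ cos θ_z = 1367 × 0.3667 = 501.28 W/m².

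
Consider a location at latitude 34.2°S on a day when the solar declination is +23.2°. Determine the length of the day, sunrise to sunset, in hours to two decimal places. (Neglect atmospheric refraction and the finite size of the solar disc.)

9.74 hours

−tan φ tan δ = −(-0.6796)(0.4286) = 0.2913; H_s = arccos(0.2913) = 73.06°.
Day length = 2 H_s / 15° h⁻¹ = 146.12° / 15 = 9.741 h.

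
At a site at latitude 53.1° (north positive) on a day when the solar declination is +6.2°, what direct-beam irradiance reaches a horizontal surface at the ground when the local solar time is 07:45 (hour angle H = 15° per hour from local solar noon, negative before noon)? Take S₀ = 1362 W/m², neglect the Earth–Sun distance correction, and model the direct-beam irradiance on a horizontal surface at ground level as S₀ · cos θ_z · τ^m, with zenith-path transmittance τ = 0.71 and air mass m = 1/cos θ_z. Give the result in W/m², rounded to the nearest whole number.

180 W/m²

Hour angle H = 15° × (7.75 − 12) = -63.75°.
cos θ_z = sin(53.1°) sin(6.2°) + cos(53.1°) cos(6.2°) cos(-63.75°) = 0.0864 + 0.2640 = 0.3504.
Air mass m = 1/cos θ_z = 1/0.3504 = 2.854; τ^m = 0.71^2.854 = 0.3763.
Surface direct beam = 1362 × 0.3504 × 0.3763 = 179.59 W/m².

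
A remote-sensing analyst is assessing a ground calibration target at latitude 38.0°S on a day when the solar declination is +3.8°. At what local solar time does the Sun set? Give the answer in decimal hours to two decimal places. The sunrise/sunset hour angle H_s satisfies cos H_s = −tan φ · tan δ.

17.80 h

The sunset hour angle satisfies cos H_s = −tan φ tan δ = 0.0519, giving H_s = 87.03°.
Sunset is at 12 + H_s/15 = 12 + 5.802 = 17.802 h local solar time.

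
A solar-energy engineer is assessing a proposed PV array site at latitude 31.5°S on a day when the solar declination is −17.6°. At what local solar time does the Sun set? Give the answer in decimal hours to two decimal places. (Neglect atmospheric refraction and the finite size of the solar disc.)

18.75 h

cos H_s = −tan(-31.5°) · tan(-17.6°) = -0.1944, so H_s = arccos(-0.1944) = 101.21°.
Sunset is at 12 + H_s/15 = 12 + 6.747 = 18.747 h local solar time.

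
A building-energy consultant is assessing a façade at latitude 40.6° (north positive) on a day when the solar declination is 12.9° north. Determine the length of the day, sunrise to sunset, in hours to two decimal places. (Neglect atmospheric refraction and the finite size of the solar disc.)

13.51 hours

cos H_s = −tan(40.6°) · tan(12.9°) = -0.1963, so H_s = arccos(-0.1963) = 101.32°.
Day length = 2 H_s / 15° h⁻¹ = 202.64° / 15 = 13.509 h.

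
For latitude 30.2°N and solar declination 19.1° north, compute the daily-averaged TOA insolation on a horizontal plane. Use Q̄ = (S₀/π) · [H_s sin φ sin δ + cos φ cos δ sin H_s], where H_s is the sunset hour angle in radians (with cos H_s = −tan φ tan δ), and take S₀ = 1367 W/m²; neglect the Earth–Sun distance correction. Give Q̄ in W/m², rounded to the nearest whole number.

−tan φ tan δ = −(0.5820)(0.3463) = -0.2015; H_s = arccos(-0.2015) = 101.62°. In radians, H_s = 1.7736.
H_s sin φ sin δ = 1.7736 × 0.5030 × 0.3272 = 0.2919.
cos φ cos δ sin H_s = 0.8643 × 0.9449 × 0.9795 = 0.7999.
Q̄ = (1367/π) × (0.2919 + 0.7999) = 435.13 × 1.0918 = 475.07 W/m².

475 W/m²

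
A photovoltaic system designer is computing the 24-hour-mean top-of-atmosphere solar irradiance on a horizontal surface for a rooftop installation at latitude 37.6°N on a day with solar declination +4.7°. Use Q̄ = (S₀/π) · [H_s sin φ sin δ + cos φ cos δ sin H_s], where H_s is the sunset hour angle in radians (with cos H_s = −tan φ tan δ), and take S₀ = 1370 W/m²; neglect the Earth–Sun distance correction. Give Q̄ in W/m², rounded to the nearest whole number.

379 W/m²

cos H_s = −tan(37.6°) · tan(4.7°) = -0.0633, so H_s = arccos(-0.0633) = 93.63°. In radians, H_s = 1.6342.
H_s sin φ sin δ = 1.6342 × 0.6101 × 0.0819 = 0.0817.
cos φ cos δ sin H_s = 0.7923 × 0.9966 × 0.9980 = 0.7880.
Q̄ = (1370/π) × (0.0817 + 0.7880) = 436.08 × 0.8697 = 379.26 W/m².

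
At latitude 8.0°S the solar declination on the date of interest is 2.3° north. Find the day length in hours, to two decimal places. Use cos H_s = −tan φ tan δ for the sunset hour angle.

11.96 hours

−tan φ tan δ = −(-0.1405)(0.0402) = 0.0056; H_s = arccos(0.0056) = 89.68°.
Day length = 2 H_s / 15° h⁻¹ = 179.36° / 15 = 11.957 h.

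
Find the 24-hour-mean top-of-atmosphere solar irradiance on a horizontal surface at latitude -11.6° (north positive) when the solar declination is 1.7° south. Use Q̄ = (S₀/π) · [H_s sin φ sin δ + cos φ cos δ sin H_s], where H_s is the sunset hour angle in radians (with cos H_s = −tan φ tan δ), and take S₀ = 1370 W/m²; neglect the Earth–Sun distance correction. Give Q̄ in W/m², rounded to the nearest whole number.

The sunset hour angle satisfies cos H_s = −tan φ tan δ = -0.0061, giving H_s = 90.35°. In radians, H_s = 1.5769.
H_s sin φ sin δ = 1.5769 × -0.2011 × -0.0297 = 0.0094.
cos φ cos δ sin H_s = 0.9796 × 0.9996 × 1.0000 = 0.9792.
Q̄ = (1370/π) × (0.0094 + 0.9792) = 436.08 × 0.9886 = 431.11 W/m².

431 W/m²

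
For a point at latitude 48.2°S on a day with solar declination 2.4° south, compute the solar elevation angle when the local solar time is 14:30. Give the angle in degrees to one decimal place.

34.0°

Hour angle H = 15° × (14.5 − 12) = 37.50°.
cos θ_z = sin φ sin δ + cos φ cos δ cos H = (-0.7455)(-0.0419) + (0.6665)(0.9991)(0.7934) = 0.5596.
θ_z = arccos(0.5596) = 55.97°, so the elevation is 90° − 55.97° = 34.03°.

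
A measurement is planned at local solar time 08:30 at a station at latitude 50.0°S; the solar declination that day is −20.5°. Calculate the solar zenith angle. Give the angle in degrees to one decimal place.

50.6°

Hour angle H = 15° × (8.5 − 12) = -52.50°.
cos θ_z = sin(-50.0°) sin(-20.5°) + cos(-50.0°) cos(-20.5°) cos(-52.50°) = 0.2683 + 0.3665 = 0.6348.
θ_z = arccos(0.6348) = 50.59°.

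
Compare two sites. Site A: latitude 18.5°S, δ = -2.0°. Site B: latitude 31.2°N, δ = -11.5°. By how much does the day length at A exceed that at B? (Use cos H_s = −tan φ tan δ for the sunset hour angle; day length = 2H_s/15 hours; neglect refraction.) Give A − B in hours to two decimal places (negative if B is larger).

+1.03 h

A: H_s = arccos(−tan -18.5° · tan -2.0°) = 90.67°, so 2H_s/15 = 12.0893 h.
B: H_s = arccos(−tan 31.2° · tan -11.5°) = 82.92°, so 2H_s/15 = 11.0560 h.
A − B = 12.0893 − 11.0560 = 1.0333 h.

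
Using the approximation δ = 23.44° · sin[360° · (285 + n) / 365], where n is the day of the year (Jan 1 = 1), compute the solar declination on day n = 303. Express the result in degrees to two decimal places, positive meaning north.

-15.05°

360 × (285 + 303) / 365 = 579.945°; sin(579.945°) = -0.6421.
δ = 23.44 × -0.6421 = -15.051° ≈ -15.05°.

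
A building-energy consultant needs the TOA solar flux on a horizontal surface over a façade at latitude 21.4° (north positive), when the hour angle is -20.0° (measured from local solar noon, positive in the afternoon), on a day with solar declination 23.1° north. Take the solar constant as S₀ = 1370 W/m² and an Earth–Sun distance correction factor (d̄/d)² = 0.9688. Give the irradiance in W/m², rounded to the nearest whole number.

With φ = 21.4°, δ = 23.1°, H = -20.00°: sin φ sin δ = 0.1432, cos φ cos δ cos H = 0.8048, so cos θ_z = 0.9480.
Top-of-atmosphere irradiance = S₀ (d̄/d)² cos θ_z = 1370 × 0.9688 × 0.9480 = 1258.24 W/m².

1258 W/m²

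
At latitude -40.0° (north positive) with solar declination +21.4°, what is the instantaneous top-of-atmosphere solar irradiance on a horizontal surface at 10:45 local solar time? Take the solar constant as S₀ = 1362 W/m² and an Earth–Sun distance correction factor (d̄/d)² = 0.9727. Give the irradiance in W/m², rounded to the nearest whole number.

584 W/m²

Hour angle H = 15° × (10.75 − 12) = -18.75°.
With φ = -40.0°, δ = 21.4°, H = -18.75°: sin φ sin δ = -0.2345, cos φ cos δ cos H = 0.6754, so cos θ_z = 0.4409.
Top-of-atmosphere irradiance = S₀ (d̄/d)² cos θ_z = 1362 × 0.9727 × 0.4409 = 584.11 W/m².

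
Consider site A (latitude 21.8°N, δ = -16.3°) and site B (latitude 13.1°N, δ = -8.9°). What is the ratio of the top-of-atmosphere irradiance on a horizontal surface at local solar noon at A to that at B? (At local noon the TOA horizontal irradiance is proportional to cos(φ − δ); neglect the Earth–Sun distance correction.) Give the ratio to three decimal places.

A: cos θ_z = cos(21.8° − (-16.3°)) = 0.7869.
B: cos θ_z = cos(13.1° − (-8.9°)) = 0.9272.
Ratio A/B = 0.7869 / 0.9272 = 0.8487.

0.849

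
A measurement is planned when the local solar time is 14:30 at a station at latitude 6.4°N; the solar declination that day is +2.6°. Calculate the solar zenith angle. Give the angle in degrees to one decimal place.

37.6°

Hour angle H = 15° × (14.5 − 12) = 37.50°.
With φ = 6.4°, δ = 2.6°, H = 37.50°: sin φ sin δ = 0.0051, cos φ cos δ cos H = 0.7876, so cos θ_z = 0.7927.
θ_z = arccos(0.7927) = 37.56°.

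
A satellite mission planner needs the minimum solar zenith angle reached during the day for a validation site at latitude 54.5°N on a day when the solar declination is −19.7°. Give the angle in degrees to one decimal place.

At local solar noon the hour angle is zero, so the zenith angle is |φ − δ| = |54.5° − (-19.7°)| = 74.2°.

74.2°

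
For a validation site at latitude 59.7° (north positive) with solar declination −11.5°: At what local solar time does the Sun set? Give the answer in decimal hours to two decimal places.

The sunset hour angle satisfies cos H_s = −tan φ tan δ = 0.3482, giving H_s = 69.62°.
Sunset is at 12 + H_s/15 = 12 + 4.641 = 16.641 h local solar time.

16.64 h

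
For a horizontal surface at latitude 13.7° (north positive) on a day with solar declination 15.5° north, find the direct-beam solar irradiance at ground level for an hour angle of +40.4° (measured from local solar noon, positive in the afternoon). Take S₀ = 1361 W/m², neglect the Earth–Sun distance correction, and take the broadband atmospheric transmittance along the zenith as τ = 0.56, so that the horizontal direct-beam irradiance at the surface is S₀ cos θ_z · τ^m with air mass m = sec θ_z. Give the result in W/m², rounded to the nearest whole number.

cos θ_z = sin φ sin δ + cos φ cos δ cos H = (0.2368)(0.2672) + (0.9715)(0.9636)(0.7615) = 0.7761.
Air mass m = 1/cos θ_z = 1/0.7761 = 1.288; τ^m = 0.56^1.288 = 0.4739.
Surface direct beam = 1361 × 0.7761 × 0.4739 = 500.57 W/m².

501 W/m²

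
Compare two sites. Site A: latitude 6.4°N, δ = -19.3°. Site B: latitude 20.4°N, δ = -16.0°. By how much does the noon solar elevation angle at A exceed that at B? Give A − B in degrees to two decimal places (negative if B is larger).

+10.70°

A: 90° − |6.4 − (-19.3)| = 64.30°.
B: 90° − |20.4 − (-16.0)| = 53.60°.
A − B = 64.30 − 53.60 = 10.70°.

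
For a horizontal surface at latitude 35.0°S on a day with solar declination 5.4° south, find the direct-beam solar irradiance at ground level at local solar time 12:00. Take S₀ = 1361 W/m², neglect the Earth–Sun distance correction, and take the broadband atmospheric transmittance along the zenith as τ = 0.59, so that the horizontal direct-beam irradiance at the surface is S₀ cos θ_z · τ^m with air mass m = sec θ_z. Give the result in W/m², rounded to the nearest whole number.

645 W/m²

Hour angle H = 15° × (12 − 12) = 0.00°.
cos θ_z = sin(-35.0°) sin(-5.4°) + cos(-35.0°) cos(-5.4°) cos(0.00°) = 0.0540 + 0.8155 = 0.8695.
Air mass m = 1/cos θ_z = 1/0.8695 = 1.150; τ^m = 0.59^1.150 = 0.5451.
Surface direct beam = 1361 × 0.8695 × 0.5451 = 645.07 W/m².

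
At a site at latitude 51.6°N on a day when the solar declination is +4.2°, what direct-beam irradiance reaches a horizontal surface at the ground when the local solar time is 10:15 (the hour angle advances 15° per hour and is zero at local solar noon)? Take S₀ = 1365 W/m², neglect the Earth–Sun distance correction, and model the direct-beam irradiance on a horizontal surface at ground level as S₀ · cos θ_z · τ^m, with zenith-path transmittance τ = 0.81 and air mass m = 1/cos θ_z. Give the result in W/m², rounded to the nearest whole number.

593 W/m²

Hour angle H = 15° × (10.25 − 12) = -26.25°.
With φ = 51.6°, δ = 4.2°, H = -26.25°: sin φ sin δ = 0.0574, cos φ cos δ cos H = 0.5556, so cos θ_z = 0.6130.
Air mass m = 1/cos θ_z = 1/0.6130 = 1.631; τ^m = 0.81^1.631 = 0.7092.
Surface direct beam = 1365 × 0.6130 × 0.7092 = 593.42 W/m².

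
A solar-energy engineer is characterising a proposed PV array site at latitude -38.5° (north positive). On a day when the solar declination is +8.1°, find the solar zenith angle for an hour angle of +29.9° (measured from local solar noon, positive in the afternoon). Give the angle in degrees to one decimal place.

54.3°

cos θ_z = sin(-38.5°) sin(8.1°) + cos(-38.5°) cos(8.1°) cos(29.90°) = -0.0877 + 0.6717 = 0.5840.
θ_z = arccos(0.5840) = 54.27°.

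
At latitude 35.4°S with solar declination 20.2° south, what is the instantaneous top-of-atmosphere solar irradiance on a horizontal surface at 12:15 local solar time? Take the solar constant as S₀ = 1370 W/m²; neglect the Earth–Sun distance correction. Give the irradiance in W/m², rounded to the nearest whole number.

Hour angle H = 15° × (12.25 − 12) = 3.75°.
With φ = -35.4°, δ = -20.2°, H = 3.75°: sin φ sin δ = 0.2000, cos φ cos δ cos H = 0.7634, so cos θ_z = 0.9634.
Top-of-atmosphere irradiance = S₀ cos θ_z = 1370 × 0.9634 = 1319.86 W/m².

1320 W/m²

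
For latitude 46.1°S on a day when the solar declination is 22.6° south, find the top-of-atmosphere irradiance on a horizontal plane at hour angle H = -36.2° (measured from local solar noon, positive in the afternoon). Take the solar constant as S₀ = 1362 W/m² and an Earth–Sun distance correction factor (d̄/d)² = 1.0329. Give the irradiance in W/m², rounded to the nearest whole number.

1116 W/m²

cos θ_z = sin φ sin δ + cos φ cos δ cos H = (-0.7206)(-0.3843) + (0.6934)(0.9232)(0.8070) = 0.7935.
Top-of-atmosphere irradiance = S₀ (d̄/d)² cos θ_z = 1362 × 1.0329 × 0.7935 = 1116.30 W/m².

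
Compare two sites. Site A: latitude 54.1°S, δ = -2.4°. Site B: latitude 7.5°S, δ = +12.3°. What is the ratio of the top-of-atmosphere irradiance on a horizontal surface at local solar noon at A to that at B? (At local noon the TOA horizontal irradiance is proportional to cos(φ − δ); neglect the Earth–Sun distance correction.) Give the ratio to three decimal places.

0.659

A: cos θ_z = cos(-54.1° − (-2.4°)) = 0.6198.
B: cos θ_z = cos(-7.5° − (12.3°)) = 0.9409.
Ratio A/B = 0.6198 / 0.9409 = 0.6587.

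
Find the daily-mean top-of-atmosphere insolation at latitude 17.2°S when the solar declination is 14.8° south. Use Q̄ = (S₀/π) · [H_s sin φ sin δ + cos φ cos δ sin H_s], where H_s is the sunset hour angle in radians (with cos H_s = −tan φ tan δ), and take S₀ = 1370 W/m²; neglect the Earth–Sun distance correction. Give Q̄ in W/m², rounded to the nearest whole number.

456 W/m²

cos H_s = −tan(-17.2°) · tan(-14.8°) = -0.0818, so H_s = arccos(-0.0818) = 94.69°. In radians, H_s = 1.6527.
H_s sin φ sin δ = 1.6527 × -0.2957 × -0.2554 = 0.1248.
cos φ cos δ sin H_s = 0.9553 × 0.9668 × 0.9966 = 0.9204.
Q̄ = (1370/π) × (0.1248 + 0.9204) = 436.08 × 1.0452 = 455.79 W/m².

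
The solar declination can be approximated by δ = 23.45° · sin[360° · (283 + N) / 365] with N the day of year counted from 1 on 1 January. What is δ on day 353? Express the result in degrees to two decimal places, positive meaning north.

-23.42°

360 × (283 + 353) / 365 = 627.288°; sin(627.288°) = -0.9989.
δ = 23.45 × -0.9989 = -23.424° ≈ -23.42°.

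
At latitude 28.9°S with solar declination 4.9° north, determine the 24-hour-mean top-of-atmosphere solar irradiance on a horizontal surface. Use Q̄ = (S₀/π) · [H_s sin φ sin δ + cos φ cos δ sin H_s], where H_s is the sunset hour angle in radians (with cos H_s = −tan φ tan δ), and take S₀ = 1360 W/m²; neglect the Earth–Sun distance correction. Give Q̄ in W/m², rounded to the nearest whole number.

cos H_s = −tan(-28.9°) · tan(4.9°) = 0.0473, so H_s = arccos(0.0473) = 87.29°. In radians, H_s = 1.5235.
H_s sin φ sin δ = 1.5235 × -0.4833 × 0.0854 = -0.0629.
cos φ cos δ sin H_s = 0.8755 × 0.9963 × 0.9989 = 0.8713.
Q̄ = (1360/π) × (-0.0629 + 0.8713) = 432.90 × 0.8084 = 349.96 W/m².

350 W/m²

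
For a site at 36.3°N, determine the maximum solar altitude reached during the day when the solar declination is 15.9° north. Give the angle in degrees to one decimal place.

At local solar noon the hour angle is zero, so the elevation is 90° − |φ − δ| = 90° − |36.3° − (15.9°)| = 90° − 20.4° = 69.6°.

69.6°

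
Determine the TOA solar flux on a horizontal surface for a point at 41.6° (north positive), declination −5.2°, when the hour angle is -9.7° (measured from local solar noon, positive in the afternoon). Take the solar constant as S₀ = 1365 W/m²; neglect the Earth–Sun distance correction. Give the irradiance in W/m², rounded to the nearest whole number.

With φ = 41.6°, δ = -5.2°, H = -9.70°: sin φ sin δ = -0.0602, cos φ cos δ cos H = 0.7341, so cos θ_z = 0.6739.
Top-of-atmosphere irradiance = S₀ cos θ_z = 1365 × 0.6739 = 919.87 W/m².

920 W/m²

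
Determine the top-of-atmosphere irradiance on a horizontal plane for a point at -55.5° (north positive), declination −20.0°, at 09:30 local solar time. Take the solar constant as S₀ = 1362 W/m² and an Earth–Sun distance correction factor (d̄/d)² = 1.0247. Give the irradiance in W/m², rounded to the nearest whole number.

Hour angle H = 15° × (9.5 − 12) = -37.50°.
cos θ_z = sin φ sin δ + cos φ cos δ cos H = (-0.8241)(-0.3420) + (0.5664)(0.9397)(0.7934) = 0.7041.
Top-of-atmosphere irradiance = S₀ (d̄/d)² cos θ_z = 1362 × 1.0247 × 0.7041 = 982.67 W/m².

983 W/m²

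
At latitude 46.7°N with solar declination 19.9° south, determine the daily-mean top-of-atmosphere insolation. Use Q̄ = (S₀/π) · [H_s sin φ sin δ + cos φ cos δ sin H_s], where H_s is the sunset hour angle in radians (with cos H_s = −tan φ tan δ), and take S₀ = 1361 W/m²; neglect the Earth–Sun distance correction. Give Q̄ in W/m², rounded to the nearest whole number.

The sunset hour angle satisfies cos H_s = −tan φ tan δ = 0.3841, giving H_s = 67.41°. In radians, H_s = 1.1765.
H_s sin φ sin δ = 1.1765 × 0.7278 × -0.3404 = -0.2915.
cos φ cos δ sin H_s = 0.6858 × 0.9403 × 0.9233 = 0.5954.
Q̄ = (1361/π) × (-0.2915 + 0.5954) = 433.22 × 0.3039 = 131.66 W/m².

132 W/m²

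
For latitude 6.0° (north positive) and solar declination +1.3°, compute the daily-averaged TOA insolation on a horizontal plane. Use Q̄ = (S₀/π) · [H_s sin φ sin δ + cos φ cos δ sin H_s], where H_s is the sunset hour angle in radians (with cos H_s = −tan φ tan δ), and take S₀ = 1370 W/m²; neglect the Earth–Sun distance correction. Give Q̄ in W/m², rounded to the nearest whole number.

−tan φ tan δ = −(0.1051)(0.0227) = -0.0024; H_s = arccos(-0.0024) = 90.14°. In radians, H_s = 1.5732.
H_s sin φ sin δ = 1.5732 × 0.1045 × 0.0227 = 0.0037.
cos φ cos δ sin H_s = 0.9945 × 0.9997 × 1.0000 = 0.9942.
Q̄ = (1370/π) × (0.0037 + 0.9942) = 436.08 × 0.9979 = 435.16 W/m².

435 W/m²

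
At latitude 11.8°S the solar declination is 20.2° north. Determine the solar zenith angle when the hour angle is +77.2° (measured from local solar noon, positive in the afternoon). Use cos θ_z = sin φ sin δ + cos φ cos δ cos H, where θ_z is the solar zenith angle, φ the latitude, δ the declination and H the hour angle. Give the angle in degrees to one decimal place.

82.4°

cos θ_z = sin(-11.8°) sin(20.2°) + cos(-11.8°) cos(20.2°) cos(77.20°) = -0.0706 + 0.2035 = 0.1329.
θ_z = arccos(0.1329) = 82.36°.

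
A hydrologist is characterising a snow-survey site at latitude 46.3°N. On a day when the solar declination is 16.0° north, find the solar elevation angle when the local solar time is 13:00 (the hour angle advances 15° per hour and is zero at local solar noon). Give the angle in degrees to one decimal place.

Hour angle H = 15° × (13 − 12) = 15.00°.
With φ = 46.3°, δ = 16.0°, H = 15.00°: sin φ sin δ = 0.1993, cos φ cos δ cos H = 0.6415, so cos θ_z = 0.8408.
θ_z = arccos(0.8408) = 32.78°, so the elevation is 90° − 32.78° = 57.22°.

57.2°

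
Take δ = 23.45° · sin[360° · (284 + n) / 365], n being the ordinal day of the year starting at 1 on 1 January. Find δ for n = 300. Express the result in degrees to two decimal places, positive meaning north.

-13.78°

360 × (284 + 300) / 365 = 576.000°; sin(576.000°) = -0.5878.
δ = 23.45 × -0.5878 = -13.784° ≈ -13.78°.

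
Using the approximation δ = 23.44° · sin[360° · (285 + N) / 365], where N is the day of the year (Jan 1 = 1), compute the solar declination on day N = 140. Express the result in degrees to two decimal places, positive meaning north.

+20.13°

360 × (285 + 140) / 365 = 419.178°; sin(419.178°) = 0.8588.
δ = 23.44 × 0.8588 = 20.130° ≈ +20.13°.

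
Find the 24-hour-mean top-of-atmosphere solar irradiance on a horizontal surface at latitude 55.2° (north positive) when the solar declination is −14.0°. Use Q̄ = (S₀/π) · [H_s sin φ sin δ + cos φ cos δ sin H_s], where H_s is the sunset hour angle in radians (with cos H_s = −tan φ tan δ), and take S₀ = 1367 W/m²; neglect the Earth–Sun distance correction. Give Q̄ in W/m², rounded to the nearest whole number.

121 W/m²

cos H_s = −tan(55.2°) · tan(-14.0°) = 0.3587, so H_s = arccos(0.3587) = 68.98°. In radians, H_s = 1.2039.
H_s sin φ sin δ = 1.2039 × 0.8211 × -0.2419 = -0.2391.
cos φ cos δ sin H_s = 0.5707 × 0.9703 × 0.9334 = 0.5169.
Q̄ = (1367/π) × (-0.2391 + 0.5169) = 435.13 × 0.2778 = 120.88 W/m².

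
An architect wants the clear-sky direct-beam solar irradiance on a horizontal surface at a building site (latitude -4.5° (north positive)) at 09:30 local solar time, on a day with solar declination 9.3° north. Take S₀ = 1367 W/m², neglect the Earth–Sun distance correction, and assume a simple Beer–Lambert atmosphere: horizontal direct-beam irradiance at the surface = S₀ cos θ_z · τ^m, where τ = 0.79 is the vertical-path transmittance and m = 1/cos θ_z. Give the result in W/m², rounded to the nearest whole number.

Hour angle H = 15° × (9.5 − 12) = -37.50°.
With φ = -4.5°, δ = 9.3°, H = -37.50°: sin φ sin δ = -0.0127, cos φ cos δ cos H = 0.7805, so cos θ_z = 0.7678.
Air mass m = 1/cos θ_z = 1/0.7678 = 1.302; τ^m = 0.79^1.302 = 0.7357.
Surface direct beam = 1367 × 0.7678 × 0.7357 = 772.18 W/m².

772 W/m²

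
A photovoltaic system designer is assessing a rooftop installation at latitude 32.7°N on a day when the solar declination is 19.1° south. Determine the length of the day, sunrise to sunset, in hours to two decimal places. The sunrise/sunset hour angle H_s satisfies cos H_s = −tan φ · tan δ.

cos H_s = −tan(32.7°) · tan(-19.1°) = 0.2223, so H_s = arccos(0.2223) = 77.16°.
Day length = 2 H_s / 15° h⁻¹ = 154.32° / 15 = 10.288 h.

10.29 hours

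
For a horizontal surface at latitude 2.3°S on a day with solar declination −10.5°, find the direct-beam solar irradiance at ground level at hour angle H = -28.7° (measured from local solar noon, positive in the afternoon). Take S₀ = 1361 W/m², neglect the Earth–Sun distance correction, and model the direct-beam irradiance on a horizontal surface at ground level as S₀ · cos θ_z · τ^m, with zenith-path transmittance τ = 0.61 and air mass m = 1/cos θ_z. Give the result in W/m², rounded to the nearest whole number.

cos θ_z = sin φ sin δ + cos φ cos δ cos H = (-0.0401)(-0.1822) + (0.9992)(0.9833)(0.8771) = 0.8691.
Air mass m = 1/cos θ_z = 1/0.8691 = 1.151; τ^m = 0.61^1.151 = 0.5661.
Surface direct beam = 1361 × 0.8691 × 0.5661 = 669.61 W/m².

670 W/m²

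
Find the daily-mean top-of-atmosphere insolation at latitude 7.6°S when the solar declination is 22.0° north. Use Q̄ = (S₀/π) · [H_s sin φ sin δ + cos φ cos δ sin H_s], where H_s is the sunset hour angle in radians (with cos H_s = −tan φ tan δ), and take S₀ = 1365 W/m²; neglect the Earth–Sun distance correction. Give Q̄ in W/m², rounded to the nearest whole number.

366 W/m²

cos H_s = −tan(-7.6°) · tan(22.0°) = 0.0539, so H_s = arccos(0.0539) = 86.91°. In radians, H_s = 1.5169.
H_s sin φ sin δ = 1.5169 × -0.1323 × 0.3746 = -0.0752.
cos φ cos δ sin H_s = 0.9912 × 0.9272 × 0.9985 = 0.9177.
Q̄ = (1365/π) × (-0.0752 + 0.9177) = 434.49 × 0.8425 = 366.06 W/m².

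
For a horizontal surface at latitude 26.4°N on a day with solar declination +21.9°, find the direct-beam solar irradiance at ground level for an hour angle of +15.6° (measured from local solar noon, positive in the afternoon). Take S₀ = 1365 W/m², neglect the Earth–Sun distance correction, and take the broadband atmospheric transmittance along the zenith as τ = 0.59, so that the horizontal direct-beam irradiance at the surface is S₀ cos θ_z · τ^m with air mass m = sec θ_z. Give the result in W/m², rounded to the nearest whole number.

cos θ_z = sin φ sin δ + cos φ cos δ cos H = (0.4446)(0.3730) + (0.8957)(0.9278)(0.9632) = 0.9663.
Air mass m = 1/cos θ_z = 1/0.9663 = 1.035; τ^m = 0.59^1.035 = 0.5792.
Surface direct beam = 1365 × 0.9663 × 0.5792 = 763.96 W/m².

764 W/m²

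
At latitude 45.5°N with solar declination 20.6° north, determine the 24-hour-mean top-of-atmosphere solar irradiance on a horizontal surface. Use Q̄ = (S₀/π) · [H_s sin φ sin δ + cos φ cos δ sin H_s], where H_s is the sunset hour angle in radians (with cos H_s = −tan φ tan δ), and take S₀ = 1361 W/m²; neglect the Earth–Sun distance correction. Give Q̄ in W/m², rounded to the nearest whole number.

476 W/m²

−tan φ tan δ = −(1.0176)(0.3759) = -0.3825; H_s = arccos(-0.3825) = 112.49°. In radians, H_s = 1.9633.
H_s sin φ sin δ = 1.9633 × 0.7133 × 0.3518 = 0.4927.
cos φ cos δ sin H_s = 0.7009 × 0.9361 × 0.9240 = 0.6062.
Q̄ = (1361/π) × (0.4927 + 0.6062) = 433.22 × 1.0989 = 476.07 W/m².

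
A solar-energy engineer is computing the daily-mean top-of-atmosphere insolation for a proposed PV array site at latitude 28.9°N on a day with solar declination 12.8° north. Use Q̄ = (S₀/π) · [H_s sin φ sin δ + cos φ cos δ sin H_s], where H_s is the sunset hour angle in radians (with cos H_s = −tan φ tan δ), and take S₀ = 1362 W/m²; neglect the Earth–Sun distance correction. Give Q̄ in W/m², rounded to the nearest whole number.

−tan φ tan δ = −(0.5520)(0.2272) = -0.1254; H_s = arccos(-0.1254) = 97.20°. In radians, H_s = 1.6965.
H_s sin φ sin δ = 1.6965 × 0.4833 × 0.2215 = 0.1816.
cos φ cos δ sin H_s = 0.8755 × 0.9751 × 0.9921 = 0.8470.
Q̄ = (1362/π) × (0.1816 + 0.8470) = 433.54 × 1.0286 = 445.94 W/m².

446 W/m²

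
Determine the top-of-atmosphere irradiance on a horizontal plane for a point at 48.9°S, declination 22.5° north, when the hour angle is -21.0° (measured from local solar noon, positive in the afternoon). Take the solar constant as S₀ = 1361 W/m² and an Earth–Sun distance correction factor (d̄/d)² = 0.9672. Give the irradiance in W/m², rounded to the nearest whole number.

367 W/m²

cos θ_z = sin(-48.9°) sin(22.5°) + cos(-48.9°) cos(22.5°) cos(-21.00°) = -0.2884 + 0.5670 = 0.2786.
Top-of-atmosphere irradiance = S₀ (d̄/d)² cos θ_z = 1361 × 0.9672 × 0.2786 = 366.74 W/m².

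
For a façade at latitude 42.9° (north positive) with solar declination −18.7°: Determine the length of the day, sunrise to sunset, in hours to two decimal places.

cos H_s = −tan(42.9°) · tan(-18.7°) = 0.3145, so H_s = arccos(0.3145) = 71.67°.
Day length = 2 H_s / 15° h⁻¹ = 143.34° / 15 = 9.556 h.

9.56 hours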